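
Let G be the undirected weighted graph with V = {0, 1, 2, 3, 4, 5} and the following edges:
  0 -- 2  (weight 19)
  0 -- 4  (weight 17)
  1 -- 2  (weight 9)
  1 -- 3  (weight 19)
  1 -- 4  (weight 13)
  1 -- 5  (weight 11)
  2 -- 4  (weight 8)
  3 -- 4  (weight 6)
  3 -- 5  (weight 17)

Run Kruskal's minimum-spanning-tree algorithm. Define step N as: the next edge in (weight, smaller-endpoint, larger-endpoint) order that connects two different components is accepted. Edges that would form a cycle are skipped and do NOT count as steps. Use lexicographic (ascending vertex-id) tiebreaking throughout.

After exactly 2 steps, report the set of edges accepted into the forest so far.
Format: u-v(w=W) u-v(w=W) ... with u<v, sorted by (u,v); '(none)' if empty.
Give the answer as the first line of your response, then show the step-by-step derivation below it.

2-4(w=8) 3-4(w=6)

step 1: add edge 3-4 (w=6); MST = {3-4(w=6)}
step 2: add edge 2-4 (w=8); MST = {2-4(w=8) 3-4(w=6)}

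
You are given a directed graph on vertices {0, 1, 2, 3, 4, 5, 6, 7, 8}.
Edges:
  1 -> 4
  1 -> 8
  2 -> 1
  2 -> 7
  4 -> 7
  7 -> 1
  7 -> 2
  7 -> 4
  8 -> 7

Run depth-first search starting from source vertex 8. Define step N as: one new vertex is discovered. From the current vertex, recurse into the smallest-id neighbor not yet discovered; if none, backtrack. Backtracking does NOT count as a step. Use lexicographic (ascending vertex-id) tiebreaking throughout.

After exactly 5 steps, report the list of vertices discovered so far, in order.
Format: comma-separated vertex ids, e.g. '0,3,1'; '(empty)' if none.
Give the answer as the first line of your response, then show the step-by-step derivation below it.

8,7,1,4,2

step 1: discover 8; path=8; order=8
step 2: discover 7; path=8>7; order=8,7
step 3: discover 1; path=8>7>1; order=8,7,1
step 4: discover 4; path=8>7>1>4; order=8,7,1,4
step 5: discover 2; path=8>7>2; order=8,7,1,4,2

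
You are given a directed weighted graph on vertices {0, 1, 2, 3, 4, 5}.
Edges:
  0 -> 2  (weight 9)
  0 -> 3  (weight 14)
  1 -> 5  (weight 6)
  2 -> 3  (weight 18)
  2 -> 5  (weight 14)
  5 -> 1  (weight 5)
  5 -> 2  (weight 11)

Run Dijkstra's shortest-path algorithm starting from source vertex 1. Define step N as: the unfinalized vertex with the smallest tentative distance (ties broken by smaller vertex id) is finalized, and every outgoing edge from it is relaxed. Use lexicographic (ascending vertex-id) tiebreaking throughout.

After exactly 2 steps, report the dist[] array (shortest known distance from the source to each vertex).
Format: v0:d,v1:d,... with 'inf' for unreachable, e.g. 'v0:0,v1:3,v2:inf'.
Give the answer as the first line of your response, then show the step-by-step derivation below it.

v0:inf,v1:0,v2:17,v3:inf,v4:inf,v5:6

step 1: dist = v0:inf,v1:0,v2:inf,v3:inf,v4:inf,v5:6
step 2: dist = v0:inf,v1:0,v2:17,v3:inf,v4:inf,v5:6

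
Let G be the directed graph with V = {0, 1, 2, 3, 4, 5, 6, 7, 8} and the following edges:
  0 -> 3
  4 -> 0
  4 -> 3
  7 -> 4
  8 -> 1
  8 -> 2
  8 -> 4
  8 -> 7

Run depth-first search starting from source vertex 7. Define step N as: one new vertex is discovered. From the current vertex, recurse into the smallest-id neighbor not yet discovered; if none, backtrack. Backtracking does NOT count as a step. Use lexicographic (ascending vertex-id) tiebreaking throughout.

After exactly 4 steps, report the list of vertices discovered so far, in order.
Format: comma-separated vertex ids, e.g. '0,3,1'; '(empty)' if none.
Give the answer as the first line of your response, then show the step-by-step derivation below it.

7,4,0,3

step 1: discover 7; path=7; order=7
step 2: discover 4; path=7>4; order=7,4
step 3: discover 0; path=7>4>0; order=7,4,0
step 4: discover 3; path=7>4>0>3; order=7,4,0,3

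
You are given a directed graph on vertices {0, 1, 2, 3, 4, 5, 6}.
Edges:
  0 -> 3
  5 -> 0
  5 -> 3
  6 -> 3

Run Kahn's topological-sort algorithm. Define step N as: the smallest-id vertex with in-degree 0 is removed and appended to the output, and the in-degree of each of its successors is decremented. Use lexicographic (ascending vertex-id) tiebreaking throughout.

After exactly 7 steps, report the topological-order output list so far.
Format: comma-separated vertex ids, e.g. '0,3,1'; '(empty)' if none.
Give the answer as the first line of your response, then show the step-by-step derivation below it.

1,2,4,5,0,6,3

step 1: output 1; order=[1]; indeg=(1,0,0,3,0,0,0)
step 2: output 2; order=[1,2]; indeg=(1,0,0,3,0,0,0)
step 3: output 4; order=[1,2,4]; indeg=(1,0,0,3,0,0,0)
step 4: output 5; order=[1,2,4,5]; indeg=(0,0,0,2,0,0,0)
step 5: output 0; order=[1,2,4,5,0]; indeg=(0,0,0,1,0,0,0)
step 6: output 6; order=[1,2,4,5,0,6]; indeg=(0,0,0,0,0,0,0)
step 7: output 3; order=[1,2,4,5,0,6,3]; indeg=(0,0,0,0,0,0,0)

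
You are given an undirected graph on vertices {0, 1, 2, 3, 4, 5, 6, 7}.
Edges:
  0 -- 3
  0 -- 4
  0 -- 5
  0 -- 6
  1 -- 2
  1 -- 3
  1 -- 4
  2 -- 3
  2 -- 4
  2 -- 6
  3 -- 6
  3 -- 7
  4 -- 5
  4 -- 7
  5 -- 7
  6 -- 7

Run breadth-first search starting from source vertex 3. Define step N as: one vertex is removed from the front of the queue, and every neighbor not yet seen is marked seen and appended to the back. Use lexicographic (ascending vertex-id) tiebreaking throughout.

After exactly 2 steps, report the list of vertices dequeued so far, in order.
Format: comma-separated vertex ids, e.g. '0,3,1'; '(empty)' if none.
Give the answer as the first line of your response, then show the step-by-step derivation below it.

3,0

step 1: dequeue 3; queue=[0,1,2,6,7]; order=3
step 2: dequeue 0; queue=[1,2,6,7,4,5]; order=3,0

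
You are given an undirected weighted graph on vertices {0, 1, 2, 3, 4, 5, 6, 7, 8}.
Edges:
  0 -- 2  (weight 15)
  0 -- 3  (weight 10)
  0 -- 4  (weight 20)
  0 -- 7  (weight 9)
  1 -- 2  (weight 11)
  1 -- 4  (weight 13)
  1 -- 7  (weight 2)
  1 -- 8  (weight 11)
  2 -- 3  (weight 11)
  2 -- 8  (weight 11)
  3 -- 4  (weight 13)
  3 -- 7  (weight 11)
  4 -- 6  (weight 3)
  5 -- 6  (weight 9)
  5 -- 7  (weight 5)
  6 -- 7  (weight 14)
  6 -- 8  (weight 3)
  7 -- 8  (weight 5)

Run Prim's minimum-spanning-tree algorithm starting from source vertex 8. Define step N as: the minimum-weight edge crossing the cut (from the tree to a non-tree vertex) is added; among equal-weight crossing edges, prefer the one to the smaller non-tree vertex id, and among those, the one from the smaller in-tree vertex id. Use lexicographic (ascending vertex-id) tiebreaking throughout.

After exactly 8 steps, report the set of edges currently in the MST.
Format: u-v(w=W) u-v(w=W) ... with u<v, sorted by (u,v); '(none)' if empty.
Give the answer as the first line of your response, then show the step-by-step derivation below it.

0-3(w=10) 0-7(w=9) 1-2(w=11) 1-7(w=2) 4-6(w=3) 5-7(w=5) 6-8(w=3) 7-8(w=5)

step 1: add edge 6-8 (w=3); MST = {6-8(w=3)}
step 2: add edge 4-6 (w=3); MST = {4-6(w=3) 6-8(w=3)}
step 3: add edge 7-8 (w=5); MST = {4-6(w=3) 6-8(w=3) 7-8(w=5)}
step 4: add edge 1-7 (w=2); MST = {1-7(w=2) 4-6(w=3) 6-8(w=3) 7-8(w=5)}
step 5: add edge 5-7 (w=5); MST = {1-7(w=2) 4-6(w=3) 5-7(w=5) 6-8(w=3) 7-8(w=5)}
step 6: add edge 0-7 (w=9); MST = {0-7(w=9) 1-7(w=2) 4-6(w=3) 5-7(w=5) 6-8(w=3) 7-8(w=5)}
step 7: add edge 0-3 (w=10); MST = {0-3(w=10) 0-7(w=9) 1-7(w=2) 4-6(w=3) 5-7(w=5) 6-8(w=3) 7-8(w=5)}
step 8: add edge 1-2 (w=11); MST = {0-3(w=10) 0-7(w=9) 1-2(w=11) 1-7(w=2) 4-6(w=3) 5-7(w=5) 6-8(w=3) 7-8(w=5)}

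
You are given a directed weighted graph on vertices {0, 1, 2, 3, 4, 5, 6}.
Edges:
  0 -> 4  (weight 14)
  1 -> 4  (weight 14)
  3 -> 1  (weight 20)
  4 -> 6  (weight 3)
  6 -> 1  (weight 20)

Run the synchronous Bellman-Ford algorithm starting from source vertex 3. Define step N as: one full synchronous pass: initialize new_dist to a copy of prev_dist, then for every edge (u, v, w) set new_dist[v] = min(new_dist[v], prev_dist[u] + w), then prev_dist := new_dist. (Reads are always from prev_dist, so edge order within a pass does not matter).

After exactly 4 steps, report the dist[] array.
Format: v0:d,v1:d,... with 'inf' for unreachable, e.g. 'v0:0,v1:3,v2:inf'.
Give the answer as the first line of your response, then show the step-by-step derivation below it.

v0:inf,v1:20,v2:inf,v3:0,v4:34,v5:inf,v6:37

step 1: dist = v0:inf,v1:20,v2:inf,v3:0,v4:inf,v5:inf,v6:inf
step 2: dist = v0:inf,v1:20,v2:inf,v3:0,v4:34,v5:inf,v6:inf
step 3: dist = v0:inf,v1:20,v2:inf,v3:0,v4:34,v5:inf,v6:37
step 4: dist = v0:inf,v1:20,v2:inf,v3:0,v4:34,v5:inf,v6:37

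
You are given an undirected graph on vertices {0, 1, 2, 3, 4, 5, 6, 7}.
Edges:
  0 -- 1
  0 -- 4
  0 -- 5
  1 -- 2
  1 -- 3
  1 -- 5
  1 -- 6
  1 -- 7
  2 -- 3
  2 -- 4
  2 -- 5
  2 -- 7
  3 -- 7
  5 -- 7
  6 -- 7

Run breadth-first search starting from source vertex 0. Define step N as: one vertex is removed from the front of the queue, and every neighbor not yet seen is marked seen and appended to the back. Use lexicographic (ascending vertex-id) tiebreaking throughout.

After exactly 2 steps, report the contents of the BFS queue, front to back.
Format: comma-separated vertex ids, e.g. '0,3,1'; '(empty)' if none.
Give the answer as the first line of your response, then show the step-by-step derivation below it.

4,5,2,3,6,7

step 1: dequeue 0; queue=[1,4,5]; order=0
step 2: dequeue 1; queue=[4,5,2,3,6,7]; order=0,1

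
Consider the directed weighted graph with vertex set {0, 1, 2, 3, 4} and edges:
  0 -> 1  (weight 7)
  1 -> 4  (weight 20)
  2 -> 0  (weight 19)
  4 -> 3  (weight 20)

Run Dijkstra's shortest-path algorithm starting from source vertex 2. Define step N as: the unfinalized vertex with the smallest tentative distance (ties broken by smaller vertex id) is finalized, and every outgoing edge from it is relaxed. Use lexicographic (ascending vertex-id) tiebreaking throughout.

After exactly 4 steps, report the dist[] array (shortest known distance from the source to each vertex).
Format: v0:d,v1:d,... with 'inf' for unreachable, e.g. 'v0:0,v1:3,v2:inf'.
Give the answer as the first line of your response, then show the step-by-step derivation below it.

v0:19,v1:26,v2:0,v3:66,v4:46

step 1: dist = v0:19,v1:inf,v2:0,v3:inf,v4:inf
step 2: dist = v0:19,v1:26,v2:0,v3:inf,v4:inf
step 3: dist = v0:19,v1:26,v2:0,v3:inf,v4:46
step 4: dist = v0:19,v1:26,v2:0,v3:66,v4:46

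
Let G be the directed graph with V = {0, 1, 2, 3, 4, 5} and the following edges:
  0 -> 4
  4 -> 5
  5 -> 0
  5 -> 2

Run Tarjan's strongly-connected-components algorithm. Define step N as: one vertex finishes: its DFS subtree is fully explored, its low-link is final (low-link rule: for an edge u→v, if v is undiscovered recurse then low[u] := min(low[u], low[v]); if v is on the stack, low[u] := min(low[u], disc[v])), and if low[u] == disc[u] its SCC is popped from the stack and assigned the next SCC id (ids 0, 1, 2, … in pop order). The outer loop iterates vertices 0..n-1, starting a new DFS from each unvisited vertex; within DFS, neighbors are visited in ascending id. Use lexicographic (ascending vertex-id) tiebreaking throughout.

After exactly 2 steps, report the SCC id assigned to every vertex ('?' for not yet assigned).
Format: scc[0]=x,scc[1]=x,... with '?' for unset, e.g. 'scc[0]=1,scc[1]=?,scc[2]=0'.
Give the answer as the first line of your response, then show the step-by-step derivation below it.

scc[0]=?,scc[1]=?,scc[2]=0,scc[3]=?,scc[4]=?,scc[5]=?

step 1: low=(low[0]=0,low[1]=?,low[2]=3,low[3]=?,low[4]=1,low[5]=0); scc=(scc[0]=?,scc[1]=?,scc[2]=0,scc[3]=?,scc[4]=?,scc[5]=?)
step 2: low=(low[0]=0,low[1]=?,low[2]=3,low[3]=?,low[4]=1,low[5]=0); scc=(scc[0]=?,scc[1]=?,scc[2]=0,scc[3]=?,scc[4]=?,scc[5]=?)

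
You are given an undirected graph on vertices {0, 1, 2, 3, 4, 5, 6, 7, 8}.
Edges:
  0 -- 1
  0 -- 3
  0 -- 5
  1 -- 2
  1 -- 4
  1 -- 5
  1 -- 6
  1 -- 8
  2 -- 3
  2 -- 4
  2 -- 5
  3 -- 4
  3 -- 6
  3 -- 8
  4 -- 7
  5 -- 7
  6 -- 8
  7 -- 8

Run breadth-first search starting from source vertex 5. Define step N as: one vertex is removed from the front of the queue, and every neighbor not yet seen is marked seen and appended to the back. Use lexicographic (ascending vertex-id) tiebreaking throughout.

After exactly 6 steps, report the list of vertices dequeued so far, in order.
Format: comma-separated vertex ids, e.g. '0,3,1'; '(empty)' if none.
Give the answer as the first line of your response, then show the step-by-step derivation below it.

5,0,1,2,7,3

step 1: dequeue 5; queue=[0,1,2,7]; order=5
step 2: dequeue 0; queue=[1,2,7,3]; order=5,0
step 3: dequeue 1; queue=[2,7,3,4,6,8]; order=5,0,1
step 4: dequeue 2; queue=[7,3,4,6,8]; order=5,0,1,2
step 5: dequeue 7; queue=[3,4,6,8]; order=5,0,1,2,7
step 6: dequeue 3; queue=[4,6,8]; order=5,0,1,2,7,3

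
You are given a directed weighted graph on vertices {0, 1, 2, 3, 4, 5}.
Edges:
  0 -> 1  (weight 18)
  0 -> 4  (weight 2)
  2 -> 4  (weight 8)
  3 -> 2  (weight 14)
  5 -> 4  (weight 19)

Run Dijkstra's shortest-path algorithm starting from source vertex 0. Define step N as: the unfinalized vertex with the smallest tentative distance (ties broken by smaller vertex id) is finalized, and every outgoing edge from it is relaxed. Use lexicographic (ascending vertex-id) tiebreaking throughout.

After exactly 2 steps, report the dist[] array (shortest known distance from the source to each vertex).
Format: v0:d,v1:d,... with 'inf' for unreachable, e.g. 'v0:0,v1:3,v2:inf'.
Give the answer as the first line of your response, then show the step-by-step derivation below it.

v0:0,v1:18,v2:inf,v3:inf,v4:2,v5:inf

step 1: dist = v0:0,v1:18,v2:inf,v3:inf,v4:2,v5:inf
step 2: dist = v0:0,v1:18,v2:inf,v3:inf,v4:2,v5:inf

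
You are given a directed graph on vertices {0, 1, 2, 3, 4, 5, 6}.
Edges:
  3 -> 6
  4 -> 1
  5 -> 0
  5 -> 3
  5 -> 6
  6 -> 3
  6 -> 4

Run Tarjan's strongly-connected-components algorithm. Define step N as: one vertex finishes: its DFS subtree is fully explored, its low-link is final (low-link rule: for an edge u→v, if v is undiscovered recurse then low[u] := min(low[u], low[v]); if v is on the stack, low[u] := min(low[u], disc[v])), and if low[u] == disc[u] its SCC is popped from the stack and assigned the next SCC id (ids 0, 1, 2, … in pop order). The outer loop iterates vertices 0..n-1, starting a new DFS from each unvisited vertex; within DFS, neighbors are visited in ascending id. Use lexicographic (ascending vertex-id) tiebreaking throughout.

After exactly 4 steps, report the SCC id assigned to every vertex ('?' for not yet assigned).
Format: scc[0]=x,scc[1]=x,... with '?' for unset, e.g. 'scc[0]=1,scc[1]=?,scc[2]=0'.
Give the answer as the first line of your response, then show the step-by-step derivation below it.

scc[0]=0,scc[1]=1,scc[2]=2,scc[3]=?,scc[4]=3,scc[5]=?,scc[6]=?

step 1: low=(low[0]=0,low[1]=?,low[2]=?,low[3]=?,low[4]=?,low[5]=?,low[6]=?); scc=(scc[0]=0,scc[1]=?,scc[2]=?,scc[3]=?,scc[4]=?,scc[5]=?,scc[6]=?)
step 2: low=(low[0]=0,low[1]=1,low[2]=?,low[3]=?,low[4]=?,low[5]=?,low[6]=?); scc=(scc[0]=0,scc[1]=1,scc[2]=?,scc[3]=?,scc[4]=?,scc[5]=?,scc[6]=?)
step 3: low=(low[0]=0,low[1]=1,low[2]=2,low[3]=?,low[4]=?,low[5]=?,low[6]=?); scc=(scc[0]=0,scc[1]=1,scc[2]=2,scc[3]=?,scc[4]=?,scc[5]=?,scc[6]=?)
step 4: low=(low[0]=0,low[1]=1,low[2]=2,low[3]=3,low[4]=5,low[5]=?,low[6]=3); scc=(scc[0]=0,scc[1]=1,scc[2]=2,scc[3]=?,scc[4]=3,scc[5]=?,scc[6]=?)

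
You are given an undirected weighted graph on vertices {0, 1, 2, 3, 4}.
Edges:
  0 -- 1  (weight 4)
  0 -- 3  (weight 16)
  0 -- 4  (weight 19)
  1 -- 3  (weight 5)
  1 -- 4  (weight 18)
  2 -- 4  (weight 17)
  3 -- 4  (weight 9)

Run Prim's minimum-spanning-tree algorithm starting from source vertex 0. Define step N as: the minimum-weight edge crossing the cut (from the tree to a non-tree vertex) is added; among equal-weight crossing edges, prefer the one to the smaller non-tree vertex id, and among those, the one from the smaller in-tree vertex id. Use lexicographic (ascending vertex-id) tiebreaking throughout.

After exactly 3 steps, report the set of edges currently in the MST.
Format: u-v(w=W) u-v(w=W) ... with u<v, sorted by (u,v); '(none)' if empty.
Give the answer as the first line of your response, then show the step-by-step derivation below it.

0-1(w=4) 1-3(w=5) 3-4(w=9)

step 1: add edge 0-1 (w=4); MST = {0-1(w=4)}
step 2: add edge 1-3 (w=5); MST = {0-1(w=4) 1-3(w=5)}
step 3: add edge 3-4 (w=9); MST = {0-1(w=4) 1-3(w=5) 3-4(w=9)}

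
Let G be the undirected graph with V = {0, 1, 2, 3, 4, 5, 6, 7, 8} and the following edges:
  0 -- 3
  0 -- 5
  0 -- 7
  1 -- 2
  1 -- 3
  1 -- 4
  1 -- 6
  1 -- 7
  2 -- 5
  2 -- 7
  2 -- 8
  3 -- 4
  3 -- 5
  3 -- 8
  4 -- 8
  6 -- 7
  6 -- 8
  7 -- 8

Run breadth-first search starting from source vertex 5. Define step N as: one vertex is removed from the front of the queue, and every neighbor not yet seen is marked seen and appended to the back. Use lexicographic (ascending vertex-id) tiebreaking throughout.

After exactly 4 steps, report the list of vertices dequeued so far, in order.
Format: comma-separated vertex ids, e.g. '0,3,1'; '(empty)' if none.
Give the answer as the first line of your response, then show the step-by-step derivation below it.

5,0,2,3

step 1: dequeue 5; queue=[0,2,3]; order=5
step 2: dequeue 0; queue=[2,3,7]; order=5,0
step 3: dequeue 2; queue=[3,7,1,8]; order=5,0,2
step 4: dequeue 3; queue=[7,1,8,4]; order=5,0,2,3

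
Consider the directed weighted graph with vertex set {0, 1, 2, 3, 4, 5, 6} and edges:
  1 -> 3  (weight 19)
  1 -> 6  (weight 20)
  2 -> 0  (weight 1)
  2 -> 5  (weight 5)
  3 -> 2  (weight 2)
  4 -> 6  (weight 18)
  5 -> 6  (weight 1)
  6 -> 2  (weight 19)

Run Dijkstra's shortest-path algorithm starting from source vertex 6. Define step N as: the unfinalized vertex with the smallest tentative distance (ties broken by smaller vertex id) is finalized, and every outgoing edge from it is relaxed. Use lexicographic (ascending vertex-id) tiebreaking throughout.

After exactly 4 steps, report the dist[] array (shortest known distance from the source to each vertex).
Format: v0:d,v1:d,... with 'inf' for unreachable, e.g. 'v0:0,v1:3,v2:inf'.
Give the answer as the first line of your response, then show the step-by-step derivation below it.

v0:20,v1:inf,v2:19,v3:inf,v4:inf,v5:24,v6:0

step 1: dist = v0:inf,v1:inf,v2:19,v3:inf,v4:inf,v5:inf,v6:0
step 2: dist = v0:20,v1:inf,v2:19,v3:inf,v4:inf,v5:24,v6:0
step 3: dist = v0:20,v1:inf,v2:19,v3:inf,v4:inf,v5:24,v6:0
step 4: dist = v0:20,v1:inf,v2:19,v3:inf,v4:inf,v5:24,v6:0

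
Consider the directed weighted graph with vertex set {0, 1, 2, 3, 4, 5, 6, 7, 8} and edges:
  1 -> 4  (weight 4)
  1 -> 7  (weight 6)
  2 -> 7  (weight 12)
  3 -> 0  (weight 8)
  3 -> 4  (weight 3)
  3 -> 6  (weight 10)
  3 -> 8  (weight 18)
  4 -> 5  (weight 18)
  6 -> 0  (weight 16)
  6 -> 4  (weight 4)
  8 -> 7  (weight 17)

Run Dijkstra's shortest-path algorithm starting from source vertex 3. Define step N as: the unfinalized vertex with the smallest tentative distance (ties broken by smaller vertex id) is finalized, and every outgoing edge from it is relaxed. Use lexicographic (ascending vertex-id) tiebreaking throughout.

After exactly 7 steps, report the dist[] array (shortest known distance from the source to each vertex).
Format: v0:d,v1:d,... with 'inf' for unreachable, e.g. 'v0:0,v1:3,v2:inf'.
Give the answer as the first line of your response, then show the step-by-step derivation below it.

v0:8,v1:inf,v2:inf,v3:0,v4:3,v5:21,v6:10,v7:35,v8:18

step 1: dist = v0:8,v1:inf,v2:inf,v3:0,v4:3,v5:inf,v6:10,v7:inf,v8:18
step 2: dist = v0:8,v1:inf,v2:inf,v3:0,v4:3,v5:21,v6:10,v7:inf,v8:18
step 3: dist = v0:8,v1:inf,v2:inf,v3:0,v4:3,v5:21,v6:10,v7:inf,v8:18
step 4: dist = v0:8,v1:inf,v2:inf,v3:0,v4:3,v5:21,v6:10,v7:inf,v8:18
step 5: dist = v0:8,v1:inf,v2:inf,v3:0,v4:3,v5:21,v6:10,v7:35,v8:18
step 6: dist = v0:8,v1:inf,v2:inf,v3:0,v4:3,v5:21,v6:10,v7:35,v8:18
step 7: dist = v0:8,v1:inf,v2:inf,v3:0,v4:3,v5:21,v6:10,v7:35,v8:18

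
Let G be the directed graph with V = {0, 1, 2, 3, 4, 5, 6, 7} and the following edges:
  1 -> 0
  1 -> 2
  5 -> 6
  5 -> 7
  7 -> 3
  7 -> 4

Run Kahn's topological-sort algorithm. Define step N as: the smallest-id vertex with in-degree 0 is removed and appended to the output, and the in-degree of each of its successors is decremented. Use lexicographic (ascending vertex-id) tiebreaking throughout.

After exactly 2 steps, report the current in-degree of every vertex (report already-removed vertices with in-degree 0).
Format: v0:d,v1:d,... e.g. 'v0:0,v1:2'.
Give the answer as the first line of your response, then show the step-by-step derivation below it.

v0:0,v1:0,v2:0,v3:1,v4:1,v5:0,v6:1,v7:1

step 1: output 1; order=[1]; indeg=(0,0,0,1,1,0,1,1)
step 2: output 0; order=[1,0]; indeg=(0,0,0,1,1,0,1,1)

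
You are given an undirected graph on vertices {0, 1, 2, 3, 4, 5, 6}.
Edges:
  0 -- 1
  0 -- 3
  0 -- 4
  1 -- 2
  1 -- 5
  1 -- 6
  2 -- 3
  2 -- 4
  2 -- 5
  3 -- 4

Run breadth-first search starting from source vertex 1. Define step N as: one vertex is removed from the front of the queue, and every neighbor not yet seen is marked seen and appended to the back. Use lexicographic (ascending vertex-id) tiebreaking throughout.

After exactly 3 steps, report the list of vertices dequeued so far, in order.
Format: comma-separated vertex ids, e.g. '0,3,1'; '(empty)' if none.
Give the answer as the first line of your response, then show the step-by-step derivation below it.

1,0,2

step 1: dequeue 1; queue=[0,2,5,6]; order=1
step 2: dequeue 0; queue=[2,5,6,3,4]; order=1,0
step 3: dequeue 2; queue=[5,6,3,4]; order=1,0,2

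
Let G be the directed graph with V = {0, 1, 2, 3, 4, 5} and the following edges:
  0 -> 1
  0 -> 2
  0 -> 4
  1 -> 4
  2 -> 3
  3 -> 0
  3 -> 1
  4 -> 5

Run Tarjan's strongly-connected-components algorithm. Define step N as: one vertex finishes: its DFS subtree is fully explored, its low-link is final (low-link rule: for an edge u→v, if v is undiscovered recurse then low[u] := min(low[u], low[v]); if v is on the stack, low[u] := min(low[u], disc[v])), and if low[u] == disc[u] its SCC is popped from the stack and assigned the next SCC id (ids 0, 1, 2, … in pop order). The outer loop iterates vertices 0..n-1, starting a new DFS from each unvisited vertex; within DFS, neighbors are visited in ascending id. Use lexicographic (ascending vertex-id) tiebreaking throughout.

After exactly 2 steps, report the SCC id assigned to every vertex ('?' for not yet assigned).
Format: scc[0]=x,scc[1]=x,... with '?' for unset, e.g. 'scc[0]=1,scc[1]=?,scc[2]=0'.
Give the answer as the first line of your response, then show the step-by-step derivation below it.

scc[0]=?,scc[1]=?,scc[2]=?,scc[3]=?,scc[4]=1,scc[5]=0

step 1: low=(low[0]=0,low[1]=1,low[2]=?,low[3]=?,low[4]=2,low[5]=3); scc=(scc[0]=?,scc[1]=?,scc[2]=?,scc[3]=?,scc[4]=?,scc[5]=0)
step 2: low=(low[0]=0,low[1]=1,low[2]=?,low[3]=?,low[4]=2,low[5]=3); scc=(scc[0]=?,scc[1]=?,scc[2]=?,scc[3]=?,scc[4]=1,scc[5]=0)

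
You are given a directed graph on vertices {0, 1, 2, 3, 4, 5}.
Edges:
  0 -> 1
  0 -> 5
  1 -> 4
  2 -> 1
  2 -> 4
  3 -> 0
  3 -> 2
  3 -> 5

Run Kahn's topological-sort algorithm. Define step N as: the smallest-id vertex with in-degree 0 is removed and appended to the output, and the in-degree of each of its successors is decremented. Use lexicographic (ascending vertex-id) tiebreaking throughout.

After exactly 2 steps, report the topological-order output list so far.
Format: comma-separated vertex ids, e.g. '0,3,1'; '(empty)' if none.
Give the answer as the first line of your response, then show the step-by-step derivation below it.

3,0

step 1: output 3; order=[3]; indeg=(0,2,0,0,2,1)
step 2: output 0; order=[3,0]; indeg=(0,1,0,0,2,0)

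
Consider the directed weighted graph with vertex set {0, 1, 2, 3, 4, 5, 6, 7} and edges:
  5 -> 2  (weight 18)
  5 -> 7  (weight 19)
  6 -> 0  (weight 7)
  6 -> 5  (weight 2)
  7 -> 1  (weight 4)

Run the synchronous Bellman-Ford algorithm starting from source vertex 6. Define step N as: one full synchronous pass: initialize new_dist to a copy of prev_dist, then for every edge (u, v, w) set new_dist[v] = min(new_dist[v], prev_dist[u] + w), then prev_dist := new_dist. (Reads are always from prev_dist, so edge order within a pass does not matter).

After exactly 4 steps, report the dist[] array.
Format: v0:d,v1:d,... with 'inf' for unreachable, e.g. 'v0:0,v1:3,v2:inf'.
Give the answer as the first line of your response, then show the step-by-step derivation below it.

v0:7,v1:25,v2:20,v3:inf,v4:inf,v5:2,v6:0,v7:21

step 1: dist = v0:7,v1:inf,v2:inf,v3:inf,v4:inf,v5:2,v6:0,v7:inf
step 2: dist = v0:7,v1:inf,v2:20,v3:inf,v4:inf,v5:2,v6:0,v7:21
step 3: dist = v0:7,v1:25,v2:20,v3:inf,v4:inf,v5:2,v6:0,v7:21
step 4: dist = v0:7,v1:25,v2:20,v3:inf,v4:inf,v5:2,v6:0,v7:21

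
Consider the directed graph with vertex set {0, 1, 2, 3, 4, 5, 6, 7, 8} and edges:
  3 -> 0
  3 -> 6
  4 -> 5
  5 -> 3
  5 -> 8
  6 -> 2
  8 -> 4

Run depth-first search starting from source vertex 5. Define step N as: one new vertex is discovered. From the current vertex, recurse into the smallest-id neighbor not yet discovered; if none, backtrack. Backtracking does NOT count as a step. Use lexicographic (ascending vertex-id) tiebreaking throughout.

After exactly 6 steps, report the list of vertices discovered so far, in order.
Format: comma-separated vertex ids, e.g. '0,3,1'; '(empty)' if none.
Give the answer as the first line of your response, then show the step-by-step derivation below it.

5,3,0,6,2,8

step 1: discover 5; path=5; order=5
step 2: discover 3; path=5>3; order=5,3
step 3: discover 0; path=5>3>0; order=5,3,0
step 4: discover 6; path=5>3>6; order=5,3,0,6
step 5: discover 2; path=5>3>6>2; order=5,3,0,6,2
step 6: discover 8; path=5>8; order=5,3,0,6,2,8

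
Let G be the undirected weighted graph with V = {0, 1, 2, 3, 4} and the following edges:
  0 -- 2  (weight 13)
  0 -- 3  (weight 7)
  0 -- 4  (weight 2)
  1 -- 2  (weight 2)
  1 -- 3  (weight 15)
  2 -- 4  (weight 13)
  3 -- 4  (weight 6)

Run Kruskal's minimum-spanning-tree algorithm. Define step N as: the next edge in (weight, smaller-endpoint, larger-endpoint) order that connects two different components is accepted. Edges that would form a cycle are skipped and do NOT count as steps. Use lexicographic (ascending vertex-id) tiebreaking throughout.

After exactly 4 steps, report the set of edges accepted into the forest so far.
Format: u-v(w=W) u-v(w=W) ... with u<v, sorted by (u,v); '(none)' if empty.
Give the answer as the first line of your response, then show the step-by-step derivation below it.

0-2(w=13) 0-4(w=2) 1-2(w=2) 3-4(w=6)

step 1: add edge 0-4 (w=2); MST = {0-4(w=2)}
step 2: add edge 1-2 (w=2); MST = {0-4(w=2) 1-2(w=2)}
step 3: add edge 3-4 (w=6); MST = {0-4(w=2) 1-2(w=2) 3-4(w=6)}
step 4: add edge 0-2 (w=13); MST = {0-2(w=13) 0-4(w=2) 1-2(w=2) 3-4(w=6)}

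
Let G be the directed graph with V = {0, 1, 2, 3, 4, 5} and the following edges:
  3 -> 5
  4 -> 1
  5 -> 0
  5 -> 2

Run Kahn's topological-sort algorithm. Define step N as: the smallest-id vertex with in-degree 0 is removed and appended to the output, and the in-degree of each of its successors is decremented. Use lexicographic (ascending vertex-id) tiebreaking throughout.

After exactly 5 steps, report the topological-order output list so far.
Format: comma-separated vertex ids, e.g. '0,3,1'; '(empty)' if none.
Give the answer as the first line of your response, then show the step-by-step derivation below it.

3,4,1,5,0

step 1: output 3; order=[3]; indeg=(1,1,1,0,0,0)
step 2: output 4; order=[3,4]; indeg=(1,0,1,0,0,0)
step 3: output 1; order=[3,4,1]; indeg=(1,0,1,0,0,0)
step 4: output 5; order=[3,4,1,5]; indeg=(0,0,0,0,0,0)
step 5: output 0; order=[3,4,1,5,0]; indeg=(0,0,0,0,0,0)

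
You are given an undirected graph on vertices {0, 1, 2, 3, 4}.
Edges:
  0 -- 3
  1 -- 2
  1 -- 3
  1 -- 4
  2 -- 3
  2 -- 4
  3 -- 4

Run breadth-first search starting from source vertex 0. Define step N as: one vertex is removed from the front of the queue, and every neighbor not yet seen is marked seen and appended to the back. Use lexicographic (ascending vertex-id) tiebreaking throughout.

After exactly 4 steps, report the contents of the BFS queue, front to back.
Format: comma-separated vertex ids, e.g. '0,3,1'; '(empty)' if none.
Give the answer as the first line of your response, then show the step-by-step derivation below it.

4

step 1: dequeue 0; queue=[3]; order=0
step 2: dequeue 3; queue=[1,2,4]; order=0,3
step 3: dequeue 1; queue=[2,4]; order=0,3,1
step 4: dequeue 2; queue=[4]; order=0,3,1,2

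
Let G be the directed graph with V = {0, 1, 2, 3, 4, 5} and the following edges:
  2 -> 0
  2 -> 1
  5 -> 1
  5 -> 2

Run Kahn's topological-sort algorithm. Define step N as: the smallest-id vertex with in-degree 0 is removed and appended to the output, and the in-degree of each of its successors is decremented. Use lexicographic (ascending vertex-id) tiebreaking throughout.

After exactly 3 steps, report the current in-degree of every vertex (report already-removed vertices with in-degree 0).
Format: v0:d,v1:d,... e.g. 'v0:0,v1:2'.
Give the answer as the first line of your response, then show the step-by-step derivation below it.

v0:1,v1:1,v2:0,v3:0,v4:0,v5:0

step 1: output 3; order=[3]; indeg=(1,2,1,0,0,0)
step 2: output 4; order=[3,4]; indeg=(1,2,1,0,0,0)
step 3: output 5; order=[3,4,5]; indeg=(1,1,0,0,0,0)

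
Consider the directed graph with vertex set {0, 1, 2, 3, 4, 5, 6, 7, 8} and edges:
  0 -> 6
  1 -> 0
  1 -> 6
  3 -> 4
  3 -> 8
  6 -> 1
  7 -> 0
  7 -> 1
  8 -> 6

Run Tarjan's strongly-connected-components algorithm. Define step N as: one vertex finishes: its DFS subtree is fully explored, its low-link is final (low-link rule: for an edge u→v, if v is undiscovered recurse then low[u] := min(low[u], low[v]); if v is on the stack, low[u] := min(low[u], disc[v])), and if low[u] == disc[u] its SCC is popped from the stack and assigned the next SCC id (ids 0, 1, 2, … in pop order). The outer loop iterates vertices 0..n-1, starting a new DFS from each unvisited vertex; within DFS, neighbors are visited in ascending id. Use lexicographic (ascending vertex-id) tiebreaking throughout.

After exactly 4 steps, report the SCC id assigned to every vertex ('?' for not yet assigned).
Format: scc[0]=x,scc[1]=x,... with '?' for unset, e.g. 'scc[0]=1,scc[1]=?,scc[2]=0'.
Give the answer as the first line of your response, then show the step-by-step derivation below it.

scc[0]=0,scc[1]=0,scc[2]=1,scc[3]=?,scc[4]=?,scc[5]=?,scc[6]=0,scc[7]=?,scc[8]=?

step 1: low=(low[0]=0,low[1]=0,low[2]=?,low[3]=?,low[4]=?,low[5]=?,low[6]=1,low[7]=?,low[8]=?); scc=(scc[0]=?,scc[1]=?,scc[2]=?,scc[3]=?,scc[4]=?,scc[5]=?,scc[6]=?,scc[7]=?,scc[8]=?)
step 2: low=(low[0]=0,low[1]=0,low[2]=?,low[3]=?,low[4]=?,low[5]=?,low[6]=0,low[7]=?,low[8]=?); scc=(scc[0]=?,scc[1]=?,scc[2]=?,scc[3]=?,scc[4]=?,scc[5]=?,scc[6]=?,scc[7]=?,scc[8]=?)
step 3: low=(low[0]=0,low[1]=0,low[2]=?,low[3]=?,low[4]=?,low[5]=?,low[6]=0,low[7]=?,low[8]=?); scc=(scc[0]=0,scc[1]=0,scc[2]=?,scc[3]=?,scc[4]=?,scc[5]=?,scc[6]=0,scc[7]=?,scc[8]=?)
step 4: low=(low[0]=0,low[1]=0,low[2]=3,low[3]=?,low[4]=?,low[5]=?,low[6]=0,low[7]=?,low[8]=?); scc=(scc[0]=0,scc[1]=0,scc[2]=1,scc[3]=?,scc[4]=?,scc[5]=?,scc[6]=0,scc[7]=?,scc[8]=?)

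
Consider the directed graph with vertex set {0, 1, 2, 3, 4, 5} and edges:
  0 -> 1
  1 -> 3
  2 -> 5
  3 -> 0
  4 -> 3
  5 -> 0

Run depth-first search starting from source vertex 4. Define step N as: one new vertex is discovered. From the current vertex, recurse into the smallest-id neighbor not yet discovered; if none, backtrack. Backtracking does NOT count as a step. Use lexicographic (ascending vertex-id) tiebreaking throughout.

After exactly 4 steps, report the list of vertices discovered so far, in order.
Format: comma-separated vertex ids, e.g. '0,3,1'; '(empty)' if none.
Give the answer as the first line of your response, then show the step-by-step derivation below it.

4,3,0,1

step 1: discover 4; path=4; order=4
step 2: discover 3; path=4>3; order=4,3
step 3: discover 0; path=4>3>0; order=4,3,0
step 4: discover 1; path=4>3>0>1; order=4,3,0,1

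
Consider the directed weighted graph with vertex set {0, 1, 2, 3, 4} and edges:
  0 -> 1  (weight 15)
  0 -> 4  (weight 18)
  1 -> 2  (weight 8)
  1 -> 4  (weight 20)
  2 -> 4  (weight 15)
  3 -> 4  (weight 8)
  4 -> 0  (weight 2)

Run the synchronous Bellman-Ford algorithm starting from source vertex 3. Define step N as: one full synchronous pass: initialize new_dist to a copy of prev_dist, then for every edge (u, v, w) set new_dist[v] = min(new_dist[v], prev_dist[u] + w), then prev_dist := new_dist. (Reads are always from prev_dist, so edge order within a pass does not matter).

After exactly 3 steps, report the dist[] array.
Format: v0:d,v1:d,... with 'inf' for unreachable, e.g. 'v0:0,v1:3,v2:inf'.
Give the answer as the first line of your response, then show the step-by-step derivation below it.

v0:10,v1:25,v2:inf,v3:0,v4:8

step 1: dist = v0:inf,v1:inf,v2:inf,v3:0,v4:8
step 2: dist = v0:10,v1:inf,v2:inf,v3:0,v4:8
step 3: dist = v0:10,v1:25,v2:inf,v3:0,v4:8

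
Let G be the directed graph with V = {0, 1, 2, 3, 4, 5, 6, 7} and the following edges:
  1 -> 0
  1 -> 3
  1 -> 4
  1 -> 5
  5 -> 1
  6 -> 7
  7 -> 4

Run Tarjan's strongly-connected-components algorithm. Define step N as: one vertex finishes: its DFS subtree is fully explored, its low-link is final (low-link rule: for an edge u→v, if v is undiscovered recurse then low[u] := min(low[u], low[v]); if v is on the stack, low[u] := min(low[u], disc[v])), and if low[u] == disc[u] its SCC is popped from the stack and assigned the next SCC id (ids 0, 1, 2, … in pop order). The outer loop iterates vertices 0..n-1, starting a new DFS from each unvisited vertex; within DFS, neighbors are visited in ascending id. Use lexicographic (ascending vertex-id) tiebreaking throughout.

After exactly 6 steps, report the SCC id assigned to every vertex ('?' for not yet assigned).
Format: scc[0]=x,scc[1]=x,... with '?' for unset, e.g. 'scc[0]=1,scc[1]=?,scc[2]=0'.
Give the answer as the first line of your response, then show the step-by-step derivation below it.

scc[0]=0,scc[1]=3,scc[2]=4,scc[3]=1,scc[4]=2,scc[5]=3,scc[6]=?,scc[7]=?

step 1: low=(low[0]=0,low[1]=?,low[2]=?,low[3]=?,low[4]=?,low[5]=?,low[6]=?,low[7]=?); scc=(scc[0]=0,scc[1]=?,scc[2]=?,scc[3]=?,scc[4]=?,scc[5]=?,scc[6]=?,scc[7]=?)
step 2: low=(low[0]=0,low[1]=1,low[2]=?,low[3]=2,low[4]=?,low[5]=?,low[6]=?,low[7]=?); scc=(scc[0]=0,scc[1]=?,scc[2]=?,scc[3]=1,scc[4]=?,scc[5]=?,scc[6]=?,scc[7]=?)
step 3: low=(low[0]=0,low[1]=1,low[2]=?,low[3]=2,low[4]=3,low[5]=?,low[6]=?,low[7]=?); scc=(scc[0]=0,scc[1]=?,scc[2]=?,scc[3]=1,scc[4]=2,scc[5]=?,scc[6]=?,scc[7]=?)
step 4: low=(low[0]=0,low[1]=1,low[2]=?,low[3]=2,low[4]=3,low[5]=1,low[6]=?,low[7]=?); scc=(scc[0]=0,scc[1]=?,scc[2]=?,scc[3]=1,scc[4]=2,scc[5]=?,scc[6]=?,scc[7]=?)
step 5: low=(low[0]=0,low[1]=1,low[2]=?,low[3]=2,low[4]=3,low[5]=1,low[6]=?,low[7]=?); scc=(scc[0]=0,scc[1]=3,scc[2]=?,scc[3]=1,scc[4]=2,scc[5]=3,scc[6]=?,scc[7]=?)
step 6: low=(low[0]=0,low[1]=1,low[2]=5,low[3]=2,low[4]=3,low[5]=1,low[6]=?,low[7]=?); scc=(scc[0]=0,scc[1]=3,scc[2]=4,scc[3]=1,scc[4]=2,scc[5]=3,scc[6]=?,scc[7]=?)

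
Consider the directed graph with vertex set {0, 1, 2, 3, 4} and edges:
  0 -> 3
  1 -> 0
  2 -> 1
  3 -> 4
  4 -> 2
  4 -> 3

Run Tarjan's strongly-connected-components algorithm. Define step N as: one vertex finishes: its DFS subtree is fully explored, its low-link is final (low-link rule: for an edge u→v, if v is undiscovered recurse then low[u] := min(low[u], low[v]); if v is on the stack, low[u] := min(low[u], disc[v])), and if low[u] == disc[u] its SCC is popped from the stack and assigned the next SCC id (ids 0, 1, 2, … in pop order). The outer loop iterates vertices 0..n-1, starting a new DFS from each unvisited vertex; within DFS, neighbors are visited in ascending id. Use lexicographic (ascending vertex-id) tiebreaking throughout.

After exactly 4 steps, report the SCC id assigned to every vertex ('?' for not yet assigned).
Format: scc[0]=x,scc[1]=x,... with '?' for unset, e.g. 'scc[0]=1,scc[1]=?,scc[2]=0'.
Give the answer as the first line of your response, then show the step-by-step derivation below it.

scc[0]=?,scc[1]=?,scc[2]=?,scc[3]=?,scc[4]=?

step 1: low=(low[0]=0,low[1]=0,low[2]=3,low[3]=1,low[4]=2); scc=(scc[0]=?,scc[1]=?,scc[2]=?,scc[3]=?,scc[4]=?)
step 2: low=(low[0]=0,low[1]=0,low[2]=0,low[3]=1,low[4]=2); scc=(scc[0]=?,scc[1]=?,scc[2]=?,scc[3]=?,scc[4]=?)
step 3: low=(low[0]=0,low[1]=0,low[2]=0,low[3]=1,low[4]=0); scc=(scc[0]=?,scc[1]=?,scc[2]=?,scc[3]=?,scc[4]=?)
step 4: low=(low[0]=0,low[1]=0,low[2]=0,low[3]=0,low[4]=0); scc=(scc[0]=?,scc[1]=?,scc[2]=?,scc[3]=?,scc[4]=?)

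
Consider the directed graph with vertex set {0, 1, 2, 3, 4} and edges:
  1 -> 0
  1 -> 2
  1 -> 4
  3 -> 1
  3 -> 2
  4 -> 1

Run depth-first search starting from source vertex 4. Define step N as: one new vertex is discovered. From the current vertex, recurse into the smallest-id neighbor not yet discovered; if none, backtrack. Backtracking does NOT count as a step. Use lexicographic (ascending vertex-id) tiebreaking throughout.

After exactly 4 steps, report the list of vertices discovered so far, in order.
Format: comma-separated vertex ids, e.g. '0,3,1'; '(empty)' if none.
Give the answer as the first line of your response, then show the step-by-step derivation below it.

4,1,0,2

step 1: discover 4; path=4; order=4
step 2: discover 1; path=4>1; order=4,1
step 3: discover 0; path=4>1>0; order=4,1,0
step 4: discover 2; path=4>1>2; order=4,1,0,2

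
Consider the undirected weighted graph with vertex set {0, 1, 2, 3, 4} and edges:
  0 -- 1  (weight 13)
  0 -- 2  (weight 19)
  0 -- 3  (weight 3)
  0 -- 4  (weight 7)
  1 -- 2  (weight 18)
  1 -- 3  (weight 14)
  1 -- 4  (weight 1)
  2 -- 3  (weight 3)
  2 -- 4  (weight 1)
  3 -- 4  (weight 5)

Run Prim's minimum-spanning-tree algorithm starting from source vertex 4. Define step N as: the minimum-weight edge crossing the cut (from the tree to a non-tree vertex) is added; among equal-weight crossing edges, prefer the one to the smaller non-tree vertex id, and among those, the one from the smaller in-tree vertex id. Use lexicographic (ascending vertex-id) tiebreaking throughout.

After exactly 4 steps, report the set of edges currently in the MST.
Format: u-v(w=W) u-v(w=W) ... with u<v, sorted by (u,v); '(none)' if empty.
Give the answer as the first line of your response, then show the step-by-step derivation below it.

0-3(w=3) 1-4(w=1) 2-3(w=3) 2-4(w=1)

step 1: add edge 1-4 (w=1); MST = {1-4(w=1)}
step 2: add edge 2-4 (w=1); MST = {1-4(w=1) 2-4(w=1)}
step 3: add edge 2-3 (w=3); MST = {1-4(w=1) 2-3(w=3) 2-4(w=1)}
step 4: add edge 0-3 (w=3); MST = {0-3(w=3) 1-4(w=1) 2-3(w=3) 2-4(w=1)}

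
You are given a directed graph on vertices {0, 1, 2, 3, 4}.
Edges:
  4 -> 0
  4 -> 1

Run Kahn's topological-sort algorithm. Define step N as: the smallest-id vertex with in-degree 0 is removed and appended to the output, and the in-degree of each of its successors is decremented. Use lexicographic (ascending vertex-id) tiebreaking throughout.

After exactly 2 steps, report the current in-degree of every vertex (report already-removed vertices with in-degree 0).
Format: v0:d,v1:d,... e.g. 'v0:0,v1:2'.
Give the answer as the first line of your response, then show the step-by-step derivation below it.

v0:1,v1:1,v2:0,v3:0,v4:0

step 1: output 2; order=[2]; indeg=(1,1,0,0,0)
step 2: output 3; order=[2,3]; indeg=(1,1,0,0,0)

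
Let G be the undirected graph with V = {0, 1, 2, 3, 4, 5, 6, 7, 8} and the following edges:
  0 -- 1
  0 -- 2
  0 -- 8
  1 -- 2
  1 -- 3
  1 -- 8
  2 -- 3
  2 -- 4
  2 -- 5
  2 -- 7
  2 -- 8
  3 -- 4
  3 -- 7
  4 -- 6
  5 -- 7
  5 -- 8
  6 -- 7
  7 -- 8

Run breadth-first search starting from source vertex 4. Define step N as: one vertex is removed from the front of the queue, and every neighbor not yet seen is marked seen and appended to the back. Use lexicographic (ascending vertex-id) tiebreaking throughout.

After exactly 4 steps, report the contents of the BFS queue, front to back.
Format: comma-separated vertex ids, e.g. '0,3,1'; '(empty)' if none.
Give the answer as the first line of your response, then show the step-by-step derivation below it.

0,1,5,7,8

step 1: dequeue 4; queue=[2,3,6]; order=4
step 2: dequeue 2; queue=[3,6,0,1,5,7,8]; order=4,2
step 3: dequeue 3; queue=[6,0,1,5,7,8]; order=4,2,3
step 4: dequeue 6; queue=[0,1,5,7,8]; order=4,2,3,6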